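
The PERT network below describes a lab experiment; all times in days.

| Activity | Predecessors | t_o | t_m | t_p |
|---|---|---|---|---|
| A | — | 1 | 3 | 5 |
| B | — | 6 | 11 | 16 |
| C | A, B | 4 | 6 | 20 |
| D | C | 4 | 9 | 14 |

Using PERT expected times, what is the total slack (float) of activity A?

te_A = (1 + 4·3 + 5)/6 = 18/6 = 3
te_B = (6 + 4·11 + 16)/6 = 66/6 = 11
te_C = (4 + 4·6 + 20)/6 = 48/6 = 8
te_D = (4 + 4·9 + 14)/6 = 54/6 = 9

Forward pass:
ES_A = 0; EF_A = 3
ES_B = 0; EF_B = 11
ES_C = max(EF_A=3, EF_B=11) = 11; EF_C = 11+8 = 19
ES_D = 19; EF_D = 19+9 = 28
Expected project duration μ = 28 days. Critical path: B → C → D.

Backward pass:
LF_D = 28; LS_D = 28−9 = 19
LF_C = LS_D = 19; LS_C = 19−8 = 11
LF_B = LS_C = 11; LS_B = 11−11 = 0
LF_A = LS_C = 11; LS_A = 11−3 = 8
Slack_A = LS_A − ES_A = 8 − 0 = 8

8 days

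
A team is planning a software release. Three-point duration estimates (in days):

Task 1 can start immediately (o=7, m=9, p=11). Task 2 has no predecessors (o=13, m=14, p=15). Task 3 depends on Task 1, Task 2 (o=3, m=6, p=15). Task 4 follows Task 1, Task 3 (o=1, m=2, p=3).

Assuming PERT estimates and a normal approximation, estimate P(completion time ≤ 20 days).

te_Task 1 = (7 + 4·9 + 11)/6 = 54/6 = 9; σ²_Task 1 = ((11−7)/6)² = 0.444
te_Task 2 = (13 + 4·14 + 15)/6 = 84/6 = 14; σ²_Task 2 = ((15−13)/6)² = 0.111
te_Task 3 = (3 + 4·6 + 15)/6 = 42/6 = 7; σ²_Task 3 = ((15−3)/6)² = 4.000
te_Task 4 = (1 + 4·2 + 3)/6 = 12/6 = 2; σ²_Task 4 = ((3−1)/6)² = 0.111

Forward pass:
ES_Task 1 = 0; EF_Task 1 = 9
ES_Task 2 = 0; EF_Task 2 = 14
ES_Task 3 = max(EF_Task 1=9, EF_Task 2=14) = 14; EF_Task 3 = 14+7 = 21
ES_Task 4 = max(EF_Task 1=9, EF_Task 3=21) = 21; EF_Task 4 = 21+2 = 23
Expected project duration μ = 23 days. Critical path: Task 2 → Task 3 → Task 4.

Variance along critical path = 0.111 + 4.000 + 0.111 = 4.222; σ = √4.222 = 2.055 days.
Z = (20 − 23) / 2.055 = -1.460
P(T ≤ 20) = Φ(-1.460) ≈ 0.072

0.072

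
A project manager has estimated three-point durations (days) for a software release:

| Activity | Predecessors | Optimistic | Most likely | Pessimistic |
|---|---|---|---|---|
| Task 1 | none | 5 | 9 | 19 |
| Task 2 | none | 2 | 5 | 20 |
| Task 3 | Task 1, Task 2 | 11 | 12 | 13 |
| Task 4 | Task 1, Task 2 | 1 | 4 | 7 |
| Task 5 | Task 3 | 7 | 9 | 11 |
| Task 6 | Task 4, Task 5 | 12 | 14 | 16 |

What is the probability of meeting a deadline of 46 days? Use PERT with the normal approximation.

0.653

te_Task 1 = (5 + 4·9 + 19)/6 = 60/6 = 10; σ²_Task 1 = ((19−5)/6)² = 5.444
te_Task 2 = (2 + 4·5 + 20)/6 = 42/6 = 7; σ²_Task 2 = ((20−2)/6)² = 9.000
te_Task 3 = (11 + 4·12 + 13)/6 = 72/6 = 12; σ²_Task 3 = ((13−11)/6)² = 0.111
te_Task 4 = (1 + 4·4 + 7)/6 = 24/6 = 4; σ²_Task 4 = ((7−1)/6)² = 1.000
te_Task 5 = (7 + 4·9 + 11)/6 = 54/6 = 9; σ²_Task 5 = ((11−7)/6)² = 0.444
te_Task 6 = (12 + 4·14 + 16)/6 = 84/6 = 14; σ²_Task 6 = ((16−12)/6)² = 0.444

Forward pass:
ES_Task 1 = 0; EF_Task 1 = 10
ES_Task 2 = 0; EF_Task 2 = 7
ES_Task 3 = max(EF_Task 1=10, EF_Task 2=7) = 10; EF_Task 3 = 10+12 = 22
ES_Task 4 = max(EF_Task 1=10, EF_Task 2=7) = 10; EF_Task 4 = 10+4 = 14
ES_Task 5 = 22; EF_Task 5 = 22+9 = 31
ES_Task 6 = max(EF_Task 4=14, EF_Task 5=31) = 31; EF_Task 6 = 31+14 = 45
Expected project duration μ = 45 days. Critical path: Task 1 → Task 3 → Task 5 → Task 6.

Variance along critical path = 5.444 + 0.111 + 0.444 + 0.444 = 6.444; σ = √6.444 = 2.539 days.
Z = (46 − 45) / 2.539 = 0.394
P(T ≤ 46) = Φ(0.394) ≈ 0.653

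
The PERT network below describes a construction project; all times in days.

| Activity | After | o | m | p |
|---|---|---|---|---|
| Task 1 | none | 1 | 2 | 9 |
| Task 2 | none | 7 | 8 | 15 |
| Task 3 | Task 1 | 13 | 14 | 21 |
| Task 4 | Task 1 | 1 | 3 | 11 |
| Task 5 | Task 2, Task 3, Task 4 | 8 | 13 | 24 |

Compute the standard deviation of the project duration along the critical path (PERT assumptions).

te_Task 1 = (1 + 4·2 + 9)/6 = 18/6 = 3; σ²_Task 1 = ((9−1)/6)² = 1.778
te_Task 2 = (7 + 4·8 + 15)/6 = 54/6 = 9; σ²_Task 2 = ((15−7)/6)² = 1.778
te_Task 3 = (13 + 4·14 + 21)/6 = 90/6 = 15; σ²_Task 3 = ((21−13)/6)² = 1.778
te_Task 4 = (1 + 4·3 + 11)/6 = 24/6 = 4; σ²_Task 4 = ((11−1)/6)² = 2.778
te_Task 5 = (8 + 4·13 + 24)/6 = 84/6 = 14; σ²_Task 5 = ((24−8)/6)² = 7.111

Forward pass:
ES_Task 1 = 0; EF_Task 1 = 3
ES_Task 2 = 0; EF_Task 2 = 9
ES_Task 3 = 3; EF_Task 3 = 3+15 = 18
ES_Task 4 = 3; EF_Task 4 = 3+4 = 7
ES_Task 5 = max(EF_Task 2=9, EF_Task 3=18, EF_Task 4=7) = 18; EF_Task 5 = 18+14 = 32
Expected project duration μ = 32 days. Critical path: Task 1 → Task 3 → Task 5.

Variance along critical path = 1.778 + 1.778 + 7.111 = 10.667
σ = √10.667 = 3.266 days

3.27 days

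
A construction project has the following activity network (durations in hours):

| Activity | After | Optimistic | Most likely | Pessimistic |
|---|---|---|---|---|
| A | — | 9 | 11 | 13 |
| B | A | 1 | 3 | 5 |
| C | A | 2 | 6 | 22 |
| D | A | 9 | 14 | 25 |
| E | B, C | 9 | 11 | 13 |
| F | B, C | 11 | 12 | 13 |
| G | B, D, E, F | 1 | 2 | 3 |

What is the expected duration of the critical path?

te_A = (9 + 4·11 + 13)/6 = 66/6 = 11
te_B = (1 + 4·3 + 5)/6 = 18/6 = 3
te_C = (2 + 4·6 + 22)/6 = 48/6 = 8
te_D = (9 + 4·14 + 25)/6 = 90/6 = 15
te_E = (9 + 4·11 + 13)/6 = 66/6 = 11
te_F = (11 + 4·12 + 13)/6 = 72/6 = 12
te_G = (1 + 4·2 + 3)/6 = 12/6 = 2

Forward pass:
ES_A = 0; EF_A = 11
ES_B = 11; EF_B = 11+3 = 14
ES_C = 11; EF_C = 11+8 = 19
ES_D = 11; EF_D = 11+15 = 26
ES_E = max(EF_B=14, EF_C=19) = 19; EF_E = 19+11 = 30
ES_F = max(EF_B=14, EF_C=19) = 19; EF_F = 19+12 = 31
ES_G = max(EF_B=14, EF_D=26, EF_E=30, EF_F=31) = 31; EF_G = 31+2 = 33
Expected project duration μ = 33 hours. Critical path: A → C → F → G.

33 hours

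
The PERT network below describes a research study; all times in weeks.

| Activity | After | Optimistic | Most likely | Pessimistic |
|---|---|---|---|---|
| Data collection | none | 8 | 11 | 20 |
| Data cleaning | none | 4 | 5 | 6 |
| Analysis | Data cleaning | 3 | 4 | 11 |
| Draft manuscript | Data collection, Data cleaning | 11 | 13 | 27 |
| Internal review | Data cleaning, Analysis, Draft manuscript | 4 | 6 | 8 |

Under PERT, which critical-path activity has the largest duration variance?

te_Data collection = (8 + 4·11 + 20)/6 = 72/6 = 12; σ²_Data collection = ((20−8)/6)² = 4.000
te_Data cleaning = (4 + 4·5 + 6)/6 = 30/6 = 5; σ²_Data cleaning = ((6−4)/6)² = 0.111
te_Analysis = (3 + 4·4 + 11)/6 = 30/6 = 5; σ²_Analysis = ((11−3)/6)² = 1.778
te_Draft manuscript = (11 + 4·13 + 27)/6 = 90/6 = 15; σ²_Draft manuscript = ((27−11)/6)² = 7.111
te_Internal review = (4 + 4·6 + 8)/6 = 36/6 = 6; σ²_Internal review = ((8−4)/6)² = 0.444

Forward pass:
ES_Data collection = 0; EF_Data collection = 12
ES_Data cleaning = 0; EF_Data cleaning = 5
ES_Analysis = 5; EF_Analysis = 5+5 = 10
ES_Draft manuscript = max(EF_Data collection=12, EF_Data cleaning=5) = 12; EF_Draft manuscript = 12+15 = 27
ES_Internal review = max(EF_Data cleaning=5, EF_Analysis=10, EF_Draft manuscript=27) = 27; EF_Internal review = 27+6 = 33
Expected project duration μ = 33 weeks. Critical path: Data collection → Draft manuscript → Internal review.

Variances on critical path: σ²_Data collection=4.000, σ²_Draft manuscript=7.111, σ²_Internal review=0.444.
Largest is σ²_Draft manuscript = 7.111.

Draft manuscript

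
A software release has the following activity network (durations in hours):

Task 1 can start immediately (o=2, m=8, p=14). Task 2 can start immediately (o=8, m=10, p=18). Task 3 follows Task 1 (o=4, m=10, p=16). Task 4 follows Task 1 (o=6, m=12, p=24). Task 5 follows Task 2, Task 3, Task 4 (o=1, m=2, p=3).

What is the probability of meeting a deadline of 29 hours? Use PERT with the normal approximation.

0.951

te_Task 1 = (2 + 4·8 + 14)/6 = 48/6 = 8; σ²_Task 1 = ((14−2)/6)² = 4.000
te_Task 2 = (8 + 4·10 + 18)/6 = 66/6 = 11; σ²_Task 2 = ((18−8)/6)² = 2.778
te_Task 3 = (4 + 4·10 + 16)/6 = 60/6 = 10; σ²_Task 3 = ((16−4)/6)² = 4.000
te_Task 4 = (6 + 4·12 + 24)/6 = 78/6 = 13; σ²_Task 4 = ((24−6)/6)² = 9.000
te_Task 5 = (1 + 4·2 + 3)/6 = 12/6 = 2; σ²_Task 5 = ((3−1)/6)² = 0.111

Forward pass:
ES_Task 1 = 0; EF_Task 1 = 8
ES_Task 2 = 0; EF_Task 2 = 11
ES_Task 3 = 8; EF_Task 3 = 8+10 = 18
ES_Task 4 = 8; EF_Task 4 = 8+13 = 21
ES_Task 5 = max(EF_Task 2=11, EF_Task 3=18, EF_Task 4=21) = 21; EF_Task 5 = 21+2 = 23
Expected project duration μ = 23 hours. Critical path: Task 1 → Task 4 → Task 5.

Variance along critical path = 4.000 + 9.000 + 0.111 = 13.111; σ = √13.111 = 3.621 hours.
Z = (29 − 23) / 3.621 = 1.657
P(T ≤ 29) = Φ(1.657) ≈ 0.951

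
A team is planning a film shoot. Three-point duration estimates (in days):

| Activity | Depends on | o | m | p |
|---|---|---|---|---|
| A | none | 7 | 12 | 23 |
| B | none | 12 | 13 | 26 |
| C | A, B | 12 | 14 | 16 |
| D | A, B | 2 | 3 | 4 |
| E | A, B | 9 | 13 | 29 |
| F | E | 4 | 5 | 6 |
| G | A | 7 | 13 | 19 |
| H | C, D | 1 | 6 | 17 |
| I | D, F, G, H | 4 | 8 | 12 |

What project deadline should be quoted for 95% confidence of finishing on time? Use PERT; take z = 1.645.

50.3 days

te_A = (7 + 4·12 + 23)/6 = 78/6 = 13; σ²_A = ((23−7)/6)² = 7.111
te_B = (12 + 4·13 + 26)/6 = 90/6 = 15; σ²_B = ((26−12)/6)² = 5.444
te_C = (12 + 4·14 + 16)/6 = 84/6 = 14; σ²_C = ((16−12)/6)² = 0.444
te_D = (2 + 4·3 + 4)/6 = 18/6 = 3; σ²_D = ((4−2)/6)² = 0.111
te_E = (9 + 4·13 + 29)/6 = 90/6 = 15; σ²_E = ((29−9)/6)² = 11.111
te_F = (4 + 4·5 + 6)/6 = 30/6 = 5; σ²_F = ((6−4)/6)² = 0.111
te_G = (7 + 4·13 + 19)/6 = 78/6 = 13; σ²_G = ((19−7)/6)² = 4.000
te_H = (1 + 4·6 + 17)/6 = 42/6 = 7; σ²_H = ((17−1)/6)² = 7.111
te_I = (4 + 4·8 + 12)/6 = 48/6 = 8; σ²_I = ((12−4)/6)² = 1.778

Forward pass:
ES_A = 0; EF_A = 13
ES_B = 0; EF_B = 15
ES_C = max(EF_A=13, EF_B=15) = 15; EF_C = 15+14 = 29
ES_D = max(EF_A=13, EF_B=15) = 15; EF_D = 15+3 = 18
ES_E = max(EF_A=13, EF_B=15) = 15; EF_E = 15+15 = 30
ES_F = 30; EF_F = 30+5 = 35
ES_G = 13; EF_G = 13+13 = 26
ES_H = max(EF_C=29, EF_D=18) = 29; EF_H = 29+7 = 36
ES_I = max(EF_D=18, EF_F=35, EF_G=26, EF_H=36) = 36; EF_I = 36+8 = 44
Expected project duration μ = 44 days. Critical path: B → C → H → I.

Variance along critical path = 5.444 + 0.444 + 7.111 + 1.778 = 14.778; σ = 3.844 days.
D = μ + z·σ = 44 + 1.645·3.844 = 50.3 days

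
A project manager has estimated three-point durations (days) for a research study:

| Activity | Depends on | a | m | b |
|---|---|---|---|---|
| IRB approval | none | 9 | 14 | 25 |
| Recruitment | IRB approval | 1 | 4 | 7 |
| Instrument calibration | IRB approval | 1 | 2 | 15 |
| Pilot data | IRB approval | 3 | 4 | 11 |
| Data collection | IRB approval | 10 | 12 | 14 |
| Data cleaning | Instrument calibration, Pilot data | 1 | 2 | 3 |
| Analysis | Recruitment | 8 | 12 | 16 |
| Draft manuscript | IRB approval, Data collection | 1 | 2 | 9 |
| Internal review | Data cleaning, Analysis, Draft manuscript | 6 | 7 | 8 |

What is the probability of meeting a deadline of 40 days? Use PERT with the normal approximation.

0.736

te_IRB approval = (9 + 4·14 + 25)/6 = 90/6 = 15; σ²_IRB approval = ((25−9)/6)² = 7.111
te_Recruitment = (1 + 4·4 + 7)/6 = 24/6 = 4; σ²_Recruitment = ((7−1)/6)² = 1.000
te_Instrument calibration = (1 + 4·2 + 15)/6 = 24/6 = 4; σ²_Instrument calibration = ((15−1)/6)² = 5.444
te_Pilot data = (3 + 4·4 + 11)/6 = 30/6 = 5; σ²_Pilot data = ((11−3)/6)² = 1.778
te_Data collection = (10 + 4·12 + 14)/6 = 72/6 = 12; σ²_Data collection = ((14−10)/6)² = 0.444
te_Data cleaning = (1 + 4·2 + 3)/6 = 12/6 = 2; σ²_Data cleaning = ((3−1)/6)² = 0.111
te_Analysis = (8 + 4·12 + 16)/6 = 72/6 = 12; σ²_Analysis = ((16−8)/6)² = 1.778
te_Draft manuscript = (1 + 4·2 + 9)/6 = 18/6 = 3; σ²_Draft manuscript = ((9−1)/6)² = 1.778
te_Internal review = (6 + 4·7 + 8)/6 = 42/6 = 7; σ²_Internal review = ((8−6)/6)² = 0.111

Forward pass:
ES_IRB approval = 0; EF_IRB approval = 15
ES_Recruitment = 15; EF_Recruitment = 15+4 = 19
ES_Instrument calibration = 15; EF_Instrument calibration = 15+4 = 19
ES_Pilot data = 15; EF_Pilot data = 15+5 = 20
ES_Data collection = 15; EF_Data collection = 15+12 = 27
ES_Data cleaning = max(EF_Instrument calibration=19, EF_Pilot data=20) = 20; EF_Data cleaning = 20+2 = 22
ES_Analysis = 19; EF_Analysis = 19+12 = 31
ES_Draft manuscript = max(EF_IRB approval=15, EF_Data collection=27) = 27; EF_Draft manuscript = 27+3 = 30
ES_Internal review = max(EF_Data cleaning=22, EF_Analysis=31, EF_Draft manuscript=30) = 31; EF_Internal review = 31+7 = 38
Expected project duration μ = 38 days. Critical path: IRB approval → Recruitment → Analysis → Internal review.

Variance along critical path = 7.111 + 1.000 + 1.778 + 0.111 = 10.000; σ = √10.000 = 3.162 days.
Z = (40 − 38) / 3.162 = 0.632
P(T ≤ 40) = Φ(0.632) ≈ 0.736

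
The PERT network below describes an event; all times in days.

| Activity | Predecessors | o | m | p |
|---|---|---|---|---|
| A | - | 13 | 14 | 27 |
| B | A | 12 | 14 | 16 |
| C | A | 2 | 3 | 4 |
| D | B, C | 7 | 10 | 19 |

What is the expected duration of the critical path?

41 days

te_A = (13 + 4·14 + 27)/6 = 96/6 = 16
te_B = (12 + 4·14 + 16)/6 = 84/6 = 14
te_C = (2 + 4·3 + 4)/6 = 18/6 = 3
te_D = (7 + 4·10 + 19)/6 = 66/6 = 11

Forward pass:
ES_A = 0; EF_A = 16
ES_B = 16; EF_B = 16+14 = 30
ES_C = 16; EF_C = 16+3 = 19
ES_D = max(EF_B=30, EF_C=19) = 30; EF_D = 30+11 = 41
Expected project duration μ = 41 days. Critical path: A → B → D.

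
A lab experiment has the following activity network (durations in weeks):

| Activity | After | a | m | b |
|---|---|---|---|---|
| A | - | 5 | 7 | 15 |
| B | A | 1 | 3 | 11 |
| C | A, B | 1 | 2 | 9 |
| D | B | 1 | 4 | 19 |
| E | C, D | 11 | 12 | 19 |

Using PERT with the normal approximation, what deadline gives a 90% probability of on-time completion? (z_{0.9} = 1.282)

36.2 weeks

te_A = (5 + 4·7 + 15)/6 = 48/6 = 8; σ²_A = ((15−5)/6)² = 2.778
te_B = (1 + 4·3 + 11)/6 = 24/6 = 4; σ²_B = ((11−1)/6)² = 2.778
te_C = (1 + 4·2 + 9)/6 = 18/6 = 3; σ²_C = ((9−1)/6)² = 1.778
te_D = (1 + 4·4 + 19)/6 = 36/6 = 6; σ²_D = ((19−1)/6)² = 9.000
te_E = (11 + 4·12 + 19)/6 = 78/6 = 13; σ²_E = ((19−11)/6)² = 1.778

Forward pass:
ES_A = 0; EF_A = 8
ES_B = 8; EF_B = 8+4 = 12
ES_C = max(EF_A=8, EF_B=12) = 12; EF_C = 12+3 = 15
ES_D = 12; EF_D = 12+6 = 18
ES_E = max(EF_C=15, EF_D=18) = 18; EF_E = 18+13 = 31
Expected project duration μ = 31 weeks. Critical path: A → B → D → E.

Variance along critical path = 2.778 + 2.778 + 9.000 + 1.778 = 16.333; σ = 4.041 weeks.
D = μ + z·σ = 31 + 1.282·4.041 = 36.2 weeks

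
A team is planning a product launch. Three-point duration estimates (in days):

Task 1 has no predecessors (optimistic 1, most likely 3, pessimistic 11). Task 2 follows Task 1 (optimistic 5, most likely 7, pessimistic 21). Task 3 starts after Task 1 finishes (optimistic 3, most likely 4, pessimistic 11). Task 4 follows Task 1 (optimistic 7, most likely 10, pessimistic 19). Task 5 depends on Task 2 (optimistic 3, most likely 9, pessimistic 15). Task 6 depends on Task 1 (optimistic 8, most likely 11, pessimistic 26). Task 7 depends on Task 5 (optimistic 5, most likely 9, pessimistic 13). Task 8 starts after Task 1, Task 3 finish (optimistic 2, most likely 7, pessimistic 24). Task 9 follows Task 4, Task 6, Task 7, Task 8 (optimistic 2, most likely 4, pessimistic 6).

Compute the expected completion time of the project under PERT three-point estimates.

te_Task 1 = (1 + 4·3 + 11)/6 = 24/6 = 4
te_Task 2 = (5 + 4·7 + 21)/6 = 54/6 = 9
te_Task 3 = (3 + 4·4 + 11)/6 = 30/6 = 5
te_Task 4 = (7 + 4·10 + 19)/6 = 66/6 = 11
te_Task 5 = (3 + 4·9 + 15)/6 = 54/6 = 9
te_Task 6 = (8 + 4·11 + 26)/6 = 78/6 = 13
te_Task 7 = (5 + 4·9 + 13)/6 = 54/6 = 9
te_Task 8 = (2 + 4·7 + 24)/6 = 54/6 = 9
te_Task 9 = (2 + 4·4 + 6)/6 = 24/6 = 4

Forward pass:
ES_Task 1 = 0; EF_Task 1 = 4
ES_Task 2 = 4; EF_Task 2 = 4+9 = 13
ES_Task 3 = 4; EF_Task 3 = 4+5 = 9
ES_Task 4 = 4; EF_Task 4 = 4+11 = 15
ES_Task 5 = 13; EF_Task 5 = 13+9 = 22
ES_Task 6 = 4; EF_Task 6 = 4+13 = 17
ES_Task 7 = 22; EF_Task 7 = 22+9 = 31
ES_Task 8 = max(EF_Task 1=4, EF_Task 3=9) = 9; EF_Task 8 = 9+9 = 18
ES_Task 9 = max(EF_Task 4=15, EF_Task 6=17, EF_Task 7=31, EF_Task 8=18) = 31; EF_Task 9 = 31+4 = 35
Expected project duration μ = 35 days. Critical path: Task 1 → Task 2 → Task 5 → Task 7 → Task 9.

35 days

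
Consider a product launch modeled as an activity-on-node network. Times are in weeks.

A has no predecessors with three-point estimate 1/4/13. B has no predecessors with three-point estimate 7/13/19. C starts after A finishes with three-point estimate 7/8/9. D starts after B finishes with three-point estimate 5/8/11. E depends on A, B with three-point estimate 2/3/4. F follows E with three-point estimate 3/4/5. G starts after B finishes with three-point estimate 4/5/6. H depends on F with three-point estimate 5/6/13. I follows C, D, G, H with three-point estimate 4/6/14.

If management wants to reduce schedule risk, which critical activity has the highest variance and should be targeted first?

B

te_A = (1 + 4·4 + 13)/6 = 30/6 = 5; σ²_A = ((13−1)/6)² = 4.000
te_B = (7 + 4·13 + 19)/6 = 78/6 = 13; σ²_B = ((19−7)/6)² = 4.000
te_C = (7 + 4·8 + 9)/6 = 48/6 = 8; σ²_C = ((9−7)/6)² = 0.111
te_D = (5 + 4·8 + 11)/6 = 48/6 = 8; σ²_D = ((11−5)/6)² = 1.000
te_E = (2 + 4·3 + 4)/6 = 18/6 = 3; σ²_E = ((4−2)/6)² = 0.111
te_F = (3 + 4·4 + 5)/6 = 24/6 = 4; σ²_F = ((5−3)/6)² = 0.111
te_G = (4 + 4·5 + 6)/6 = 30/6 = 5; σ²_G = ((6−4)/6)² = 0.111
te_H = (5 + 4·6 + 13)/6 = 42/6 = 7; σ²_H = ((13−5)/6)² = 1.778
te_I = (4 + 4·6 + 14)/6 = 42/6 = 7; σ²_I = ((14−4)/6)² = 2.778

Forward pass:
ES_A = 0; EF_A = 5
ES_B = 0; EF_B = 13
ES_C = 5; EF_C = 5+8 = 13
ES_D = 13; EF_D = 13+8 = 21
ES_E = max(EF_A=5, EF_B=13) = 13; EF_E = 13+3 = 16
ES_F = 16; EF_F = 16+4 = 20
ES_G = 13; EF_G = 13+5 = 18
ES_H = 20; EF_H = 20+7 = 27
ES_I = max(EF_C=13, EF_D=21, EF_G=18, EF_H=27) = 27; EF_I = 27+7 = 34
Expected project duration μ = 34 weeks. Critical path: B → E → F → H → I.

Variances on critical path: σ²_B=4.000, σ²_E=0.111, σ²_F=0.111, σ²_H=1.778, σ²_I=2.778.
Largest is σ²_B = 4.000.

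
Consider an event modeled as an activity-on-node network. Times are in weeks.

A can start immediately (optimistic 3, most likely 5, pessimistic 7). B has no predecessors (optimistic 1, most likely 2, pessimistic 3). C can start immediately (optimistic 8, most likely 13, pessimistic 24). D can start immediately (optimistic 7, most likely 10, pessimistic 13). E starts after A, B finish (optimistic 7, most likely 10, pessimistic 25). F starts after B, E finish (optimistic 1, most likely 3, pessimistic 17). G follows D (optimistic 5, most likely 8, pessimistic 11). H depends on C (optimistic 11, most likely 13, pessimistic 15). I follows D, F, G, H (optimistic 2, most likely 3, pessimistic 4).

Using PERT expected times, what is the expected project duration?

30 weeks

te_A = (3 + 4·5 + 7)/6 = 30/6 = 5
te_B = (1 + 4·2 + 3)/6 = 12/6 = 2
te_C = (8 + 4·13 + 24)/6 = 84/6 = 14
te_D = (7 + 4·10 + 13)/6 = 60/6 = 10
te_E = (7 + 4·10 + 25)/6 = 72/6 = 12
te_F = (1 + 4·3 + 17)/6 = 30/6 = 5
te_G = (5 + 4·8 + 11)/6 = 48/6 = 8
te_H = (11 + 4·13 + 15)/6 = 78/6 = 13
te_I = (2 + 4·3 + 4)/6 = 18/6 = 3

Forward pass:
ES_A = 0; EF_A = 5
ES_B = 0; EF_B = 2
ES_C = 0; EF_C = 14
ES_D = 0; EF_D = 10
ES_E = max(EF_A=5, EF_B=2) = 5; EF_E = 5+12 = 17
ES_F = max(EF_B=2, EF_E=17) = 17; EF_F = 17+5 = 22
ES_G = 10; EF_G = 10+8 = 18
ES_H = 14; EF_H = 14+13 = 27
ES_I = max(EF_D=10, EF_F=22, EF_G=18, EF_H=27) = 27; EF_I = 27+3 = 30
Expected project duration μ = 30 weeks. Critical path: C → H → I.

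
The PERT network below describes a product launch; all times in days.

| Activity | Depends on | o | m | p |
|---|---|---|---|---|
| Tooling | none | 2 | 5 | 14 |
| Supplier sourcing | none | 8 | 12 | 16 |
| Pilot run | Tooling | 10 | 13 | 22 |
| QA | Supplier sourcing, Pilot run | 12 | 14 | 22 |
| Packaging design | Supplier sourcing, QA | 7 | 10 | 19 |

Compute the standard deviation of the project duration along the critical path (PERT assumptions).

te_Tooling = (2 + 4·5 + 14)/6 = 36/6 = 6; σ²_Tooling = ((14−2)/6)² = 4.000
te_Supplier sourcing = (8 + 4·12 + 16)/6 = 72/6 = 12; σ²_Supplier sourcing = ((16−8)/6)² = 1.778
te_Pilot run = (10 + 4·13 + 22)/6 = 84/6 = 14; σ²_Pilot run = ((22−10)/6)² = 4.000
te_QA = (12 + 4·14 + 22)/6 = 90/6 = 15; σ²_QA = ((22−12)/6)² = 2.778
te_Packaging design = (7 + 4·10 + 19)/6 = 66/6 = 11; σ²_Packaging design = ((19−7)/6)² = 4.000

Forward pass:
ES_Tooling = 0; EF_Tooling = 6
ES_Supplier sourcing = 0; EF_Supplier sourcing = 12
ES_Pilot run = 6; EF_Pilot run = 6+14 = 20
ES_QA = max(EF_Supplier sourcing=12, EF_Pilot run=20) = 20; EF_QA = 20+15 = 35
ES_Packaging design = max(EF_Supplier sourcing=12, EF_QA=35) = 35; EF_Packaging design = 35+11 = 46
Expected project duration μ = 46 days. Critical path: Tooling → Pilot run → QA → Packaging design.

Variance along critical path = 4.000 + 4.000 + 2.778 + 4.000 = 14.778
σ = √14.778 = 3.844 days

3.84 days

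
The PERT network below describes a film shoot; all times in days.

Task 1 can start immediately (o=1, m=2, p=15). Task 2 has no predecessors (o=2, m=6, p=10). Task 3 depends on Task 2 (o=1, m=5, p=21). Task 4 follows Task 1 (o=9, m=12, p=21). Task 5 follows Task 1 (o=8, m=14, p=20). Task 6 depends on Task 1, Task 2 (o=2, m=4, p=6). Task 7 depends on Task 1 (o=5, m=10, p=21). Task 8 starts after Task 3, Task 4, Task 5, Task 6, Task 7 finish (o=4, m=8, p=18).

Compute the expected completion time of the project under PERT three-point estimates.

te_Task 1 = (1 + 4·2 + 15)/6 = 24/6 = 4
te_Task 2 = (2 + 4·6 + 10)/6 = 36/6 = 6
te_Task 3 = (1 + 4·5 + 21)/6 = 42/6 = 7
te_Task 4 = (9 + 4·12 + 21)/6 = 78/6 = 13
te_Task 5 = (8 + 4·14 + 20)/6 = 84/6 = 14
te_Task 6 = (2 + 4·4 + 6)/6 = 24/6 = 4
te_Task 7 = (5 + 4·10 + 21)/6 = 66/6 = 11
te_Task 8 = (4 + 4·8 + 18)/6 = 54/6 = 9

Forward pass:
ES_Task 1 = 0; EF_Task 1 = 4
ES_Task 2 = 0; EF_Task 2 = 6
ES_Task 3 = 6; EF_Task 3 = 6+7 = 13
ES_Task 4 = 4; EF_Task 4 = 4+13 = 17
ES_Task 5 = 4; EF_Task 5 = 4+14 = 18
ES_Task 6 = max(EF_Task 1=4, EF_Task 2=6) = 6; EF_Task 6 = 6+4 = 10
ES_Task 7 = 4; EF_Task 7 = 4+11 = 15
ES_Task 8 = max(EF_Task 3=13, EF_Task 4=17, EF_Task 5=18, EF_Task 6=10, EF_Task 7=15) = 18; EF_Task 8 = 18+9 = 27
Expected project duration μ = 27 days. Critical path: Task 1 → Task 5 → Task 8.

27 days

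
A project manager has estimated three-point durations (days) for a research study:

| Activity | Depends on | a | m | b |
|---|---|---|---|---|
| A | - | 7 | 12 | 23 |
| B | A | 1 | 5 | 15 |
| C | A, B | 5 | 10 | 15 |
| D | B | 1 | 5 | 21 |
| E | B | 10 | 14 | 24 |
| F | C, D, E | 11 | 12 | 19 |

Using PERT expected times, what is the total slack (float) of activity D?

8 days

te_A = (7 + 4·12 + 23)/6 = 78/6 = 13
te_B = (1 + 4·5 + 15)/6 = 36/6 = 6
te_C = (5 + 4·10 + 15)/6 = 60/6 = 10
te_D = (1 + 4·5 + 21)/6 = 42/6 = 7
te_E = (10 + 4·14 + 24)/6 = 90/6 = 15
te_F = (11 + 4·12 + 19)/6 = 78/6 = 13

Forward pass:
ES_A = 0; EF_A = 13
ES_B = 13; EF_B = 13+6 = 19
ES_C = max(EF_A=13, EF_B=19) = 19; EF_C = 19+10 = 29
ES_D = 19; EF_D = 19+7 = 26
ES_E = 19; EF_E = 19+15 = 34
ES_F = max(EF_C=29, EF_D=26, EF_E=34) = 34; EF_F = 34+13 = 47
Expected project duration μ = 47 days. Critical path: A → B → E → F.

Backward pass:
LF_F = 47; LS_F = 47−13 = 34
LF_E = LS_F = 34; LS_E = 34−15 = 19
LF_D = LS_F = 34; LS_D = 34−7 = 27
LF_C = LS_F = 34; LS_C = 34−10 = 24
LF_B = min(LS_C=24, LS_D=27, LS_E=19) = 19; LS_B = 19−6 = 13
LF_A = min(LS_B=13, LS_C=24) = 13; LS_A = 13−13 = 0
Slack_D = LS_D − ES_D = 27 − 19 = 8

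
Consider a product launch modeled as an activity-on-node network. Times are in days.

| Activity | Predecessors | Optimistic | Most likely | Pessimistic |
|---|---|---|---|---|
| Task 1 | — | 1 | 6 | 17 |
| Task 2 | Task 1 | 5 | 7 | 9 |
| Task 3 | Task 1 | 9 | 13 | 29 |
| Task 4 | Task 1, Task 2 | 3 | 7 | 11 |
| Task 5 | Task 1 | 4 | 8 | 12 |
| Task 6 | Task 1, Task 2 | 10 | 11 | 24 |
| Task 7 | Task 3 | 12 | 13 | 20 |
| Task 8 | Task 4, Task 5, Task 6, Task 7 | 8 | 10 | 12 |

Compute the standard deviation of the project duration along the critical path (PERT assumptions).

4.52 days

te_Task 1 = (1 + 4·6 + 17)/6 = 42/6 = 7; σ²_Task 1 = ((17−1)/6)² = 7.111
te_Task 2 = (5 + 4·7 + 9)/6 = 42/6 = 7; σ²_Task 2 = ((9−5)/6)² = 0.444
te_Task 3 = (9 + 4·13 + 29)/6 = 90/6 = 15; σ²_Task 3 = ((29−9)/6)² = 11.111
te_Task 4 = (3 + 4·7 + 11)/6 = 42/6 = 7; σ²_Task 4 = ((11−3)/6)² = 1.778
te_Task 5 = (4 + 4·8 + 12)/6 = 48/6 = 8; σ²_Task 5 = ((12−4)/6)² = 1.778
te_Task 6 = (10 + 4·11 + 24)/6 = 78/6 = 13; σ²_Task 6 = ((24−10)/6)² = 5.444
te_Task 7 = (12 + 4·13 + 20)/6 = 84/6 = 14; σ²_Task 7 = ((20−12)/6)² = 1.778
te_Task 8 = (8 + 4·10 + 12)/6 = 60/6 = 10; σ²_Task 8 = ((12−8)/6)² = 0.444

Forward pass:
ES_Task 1 = 0; EF_Task 1 = 7
ES_Task 2 = 7; EF_Task 2 = 7+7 = 14
ES_Task 3 = 7; EF_Task 3 = 7+15 = 22
ES_Task 4 = max(EF_Task 1=7, EF_Task 2=14) = 14; EF_Task 4 = 14+7 = 21
ES_Task 5 = 7; EF_Task 5 = 7+8 = 15
ES_Task 6 = max(EF_Task 1=7, EF_Task 2=14) = 14; EF_Task 6 = 14+13 = 27
ES_Task 7 = 22; EF_Task 7 = 22+14 = 36
ES_Task 8 = max(EF_Task 4=21, EF_Task 5=15, EF_Task 6=27, EF_Task 7=36) = 36; EF_Task 8 = 36+10 = 46
Expected project duration μ = 46 days. Critical path: Task 1 → Task 3 → Task 7 → Task 8.

Variance along critical path = 7.111 + 11.111 + 1.778 + 0.444 = 20.444
σ = √20.444 = 4.522 days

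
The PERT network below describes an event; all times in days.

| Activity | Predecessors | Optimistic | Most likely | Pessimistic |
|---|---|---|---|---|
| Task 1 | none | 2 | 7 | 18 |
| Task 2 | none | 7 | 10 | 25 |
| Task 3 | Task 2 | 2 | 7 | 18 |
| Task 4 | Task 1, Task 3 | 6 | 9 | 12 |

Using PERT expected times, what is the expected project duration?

te_Task 1 = (2 + 4·7 + 18)/6 = 48/6 = 8
te_Task 2 = (7 + 4·10 + 25)/6 = 72/6 = 12
te_Task 3 = (2 + 4·7 + 18)/6 = 48/6 = 8
te_Task 4 = (6 + 4·9 + 12)/6 = 54/6 = 9

Forward pass:
ES_Task 1 = 0; EF_Task 1 = 8
ES_Task 2 = 0; EF_Task 2 = 12
ES_Task 3 = 12; EF_Task 3 = 12+8 = 20
ES_Task 4 = max(EF_Task 1=8, EF_Task 3=20) = 20; EF_Task 4 = 20+9 = 29
Expected project duration μ = 29 days. Critical path: Task 2 → Task 3 → Task 4.

29 days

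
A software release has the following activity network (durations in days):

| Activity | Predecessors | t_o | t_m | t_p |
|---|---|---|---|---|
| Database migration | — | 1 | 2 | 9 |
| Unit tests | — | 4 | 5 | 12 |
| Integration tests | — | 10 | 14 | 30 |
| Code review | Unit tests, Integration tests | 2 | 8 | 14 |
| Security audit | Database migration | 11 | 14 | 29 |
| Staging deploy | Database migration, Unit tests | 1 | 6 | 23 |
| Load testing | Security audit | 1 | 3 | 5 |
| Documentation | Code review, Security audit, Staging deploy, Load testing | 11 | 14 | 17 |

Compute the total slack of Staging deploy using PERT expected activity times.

te_Database migration = (1 + 4·2 + 9)/6 = 18/6 = 3
te_Unit tests = (4 + 4·5 + 12)/6 = 36/6 = 6
te_Integration tests = (10 + 4·14 + 30)/6 = 96/6 = 16
te_Code review = (2 + 4·8 + 14)/6 = 48/6 = 8
te_Security audit = (11 + 4·14 + 29)/6 = 96/6 = 16
te_Staging deploy = (1 + 4·6 + 23)/6 = 48/6 = 8
te_Load testing = (1 + 4·3 + 5)/6 = 18/6 = 3
te_Documentation = (11 + 4·14 + 17)/6 = 84/6 = 14

Forward pass:
ES_Database migration = 0; EF_Database migration = 3
ES_Unit tests = 0; EF_Unit tests = 6
ES_Integration tests = 0; EF_Integration tests = 16
ES_Code review = max(EF_Unit tests=6, EF_Integration tests=16) = 16; EF_Code review = 16+8 = 24
ES_Security audit = 3; EF_Security audit = 3+16 = 19
ES_Staging deploy = max(EF_Database migration=3, EF_Unit tests=6) = 6; EF_Staging deploy = 6+8 = 14
ES_Load testing = 19; EF_Load testing = 19+3 = 22
ES_Documentation = max(EF_Code review=24, EF_Security audit=19, EF_Staging deploy=14, EF_Load testing=22) = 24; EF_Documentation = 24+14 = 38
Expected project duration μ = 38 days. Critical path: Integration tests → Code review → Documentation.

Backward pass:
LF_Documentation = 38; LS_Documentation = 38−14 = 24
LF_Load testing = LS_Documentation = 24; LS_Load testing = 24−3 = 21
LF_Staging deploy = LS_Documentation = 24; LS_Staging deploy = 24−8 = 16
LF_Security audit = min(LS_Load testing=21, LS_Documentation=24) = 21; LS_Security audit = 21−16 = 5
LF_Code review = LS_Documentation = 24; LS_Code review = 24−8 = 16
LF_Integration tests = LS_Code review = 16; LS_Integration tests = 16−16 = 0
LF_Unit tests = min(LS_Code review=16, LS_Staging deploy=16) = 16; LS_Unit tests = 16−6 = 10
LF_Database migration = min(LS_Security audit=5, LS_Staging deploy=16) = 5; LS_Database migration = 5−3 = 2
Slack_Staging deploy = LS_Staging deploy − ES_Staging deploy = 16 − 6 = 10

10 days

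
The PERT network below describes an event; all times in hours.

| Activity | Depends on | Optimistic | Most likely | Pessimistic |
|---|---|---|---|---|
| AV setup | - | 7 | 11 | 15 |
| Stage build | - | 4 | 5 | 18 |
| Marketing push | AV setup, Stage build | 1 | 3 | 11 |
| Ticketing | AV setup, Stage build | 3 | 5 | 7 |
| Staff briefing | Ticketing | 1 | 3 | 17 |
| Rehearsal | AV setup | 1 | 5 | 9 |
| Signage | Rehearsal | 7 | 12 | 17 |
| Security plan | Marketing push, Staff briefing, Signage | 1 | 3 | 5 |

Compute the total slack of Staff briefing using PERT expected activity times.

te_AV setup = (7 + 4·11 + 15)/6 = 66/6 = 11
te_Stage build = (4 + 4·5 + 18)/6 = 42/6 = 7
te_Marketing push = (1 + 4·3 + 11)/6 = 24/6 = 4
te_Ticketing = (3 + 4·5 + 7)/6 = 30/6 = 5
te_Staff briefing = (1 + 4·3 + 17)/6 = 30/6 = 5
te_Rehearsal = (1 + 4·5 + 9)/6 = 30/6 = 5
te_Signage = (7 + 4·12 + 17)/6 = 72/6 = 12
te_Security plan = (1 + 4·3 + 5)/6 = 18/6 = 3

Forward pass:
ES_AV setup = 0; EF_AV setup = 11
ES_Stage build = 0; EF_Stage build = 7
ES_Marketing push = max(EF_AV setup=11, EF_Stage build=7) = 11; EF_Marketing push = 11+4 = 15
ES_Ticketing = max(EF_AV setup=11, EF_Stage build=7) = 11; EF_Ticketing = 11+5 = 16
ES_Staff briefing = 16; EF_Staff briefing = 16+5 = 21
ES_Rehearsal = 11; EF_Rehearsal = 11+5 = 16
ES_Signage = 16; EF_Signage = 16+12 = 28
ES_Security plan = max(EF_Marketing push=15, EF_Staff briefing=21, EF_Signage=28) = 28; EF_Security plan = 28+3 = 31
Expected project duration μ = 31 hours. Critical path: AV setup → Rehearsal → Signage → Security plan.

Backward pass:
LF_Security plan = 31; LS_Security plan = 31−3 = 28
LF_Signage = LS_Security plan = 28; LS_Signage = 28−12 = 16
LF_Rehearsal = LS_Signage = 16; LS_Rehearsal = 16−5 = 11
LF_Staff briefing = LS_Security plan = 28; LS_Staff briefing = 28−5 = 23
LF_Ticketing = LS_Staff briefing = 23; LS_Ticketing = 23−5 = 18
LF_Marketing push = LS_Security plan = 28; LS_Marketing push = 28−4 = 24
LF_Stage build = min(LS_Marketing push=24, LS_Ticketing=18) = 18; LS_Stage build = 18−7 = 11
LF_AV setup = min(LS_Marketing push=24, LS_Ticketing=18, LS_Rehearsal=11) = 11; LS_AV setup = 11−11 = 0
Slack_Staff briefing = LS_Staff briefing − ES_Staff briefing = 23 − 16 = 7

7 hours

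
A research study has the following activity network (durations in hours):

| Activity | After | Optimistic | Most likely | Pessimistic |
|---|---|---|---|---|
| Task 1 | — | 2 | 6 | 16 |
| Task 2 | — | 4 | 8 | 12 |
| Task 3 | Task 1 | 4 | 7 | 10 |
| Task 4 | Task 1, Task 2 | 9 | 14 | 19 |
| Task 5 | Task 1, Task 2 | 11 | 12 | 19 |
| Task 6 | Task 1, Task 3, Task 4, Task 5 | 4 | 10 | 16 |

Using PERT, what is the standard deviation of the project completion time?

te_Task 1 = (2 + 4·6 + 16)/6 = 42/6 = 7; σ²_Task 1 = ((16−2)/6)² = 5.444
te_Task 2 = (4 + 4·8 + 12)/6 = 48/6 = 8; σ²_Task 2 = ((12−4)/6)² = 1.778
te_Task 3 = (4 + 4·7 + 10)/6 = 42/6 = 7; σ²_Task 3 = ((10−4)/6)² = 1.000
te_Task 4 = (9 + 4·14 + 19)/6 = 84/6 = 14; σ²_Task 4 = ((19−9)/6)² = 2.778
te_Task 5 = (11 + 4·12 + 19)/6 = 78/6 = 13; σ²_Task 5 = ((19−11)/6)² = 1.778
te_Task 6 = (4 + 4·10 + 16)/6 = 60/6 = 10; σ²_Task 6 = ((16−4)/6)² = 4.000

Forward pass:
ES_Task 1 = 0; EF_Task 1 = 7
ES_Task 2 = 0; EF_Task 2 = 8
ES_Task 3 = 7; EF_Task 3 = 7+7 = 14
ES_Task 4 = max(EF_Task 1=7, EF_Task 2=8) = 8; EF_Task 4 = 8+14 = 22
ES_Task 5 = max(EF_Task 1=7, EF_Task 2=8) = 8; EF_Task 5 = 8+13 = 21
ES_Task 6 = max(EF_Task 1=7, EF_Task 3=14, EF_Task 4=22, EF_Task 5=21) = 22; EF_Task 6 = 22+10 = 32
Expected project duration μ = 32 hours. Critical path: Task 2 → Task 4 → Task 6.

Variance along critical path = 1.778 + 2.778 + 4.000 = 8.556
σ = √8.556 = 2.925 hours

2.92 hours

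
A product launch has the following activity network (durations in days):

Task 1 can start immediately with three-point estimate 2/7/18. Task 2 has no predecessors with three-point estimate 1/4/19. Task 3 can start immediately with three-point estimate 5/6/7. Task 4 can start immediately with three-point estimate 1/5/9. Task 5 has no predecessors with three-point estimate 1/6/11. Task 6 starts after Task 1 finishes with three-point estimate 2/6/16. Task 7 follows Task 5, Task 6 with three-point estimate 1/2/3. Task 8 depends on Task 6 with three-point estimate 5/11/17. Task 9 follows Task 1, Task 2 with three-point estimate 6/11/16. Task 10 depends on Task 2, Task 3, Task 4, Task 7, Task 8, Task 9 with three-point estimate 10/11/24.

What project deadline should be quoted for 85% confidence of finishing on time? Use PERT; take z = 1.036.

te_Task 1 = (2 + 4·7 + 18)/6 = 48/6 = 8; σ²_Task 1 = ((18−2)/6)² = 7.111
te_Task 2 = (1 + 4·4 + 19)/6 = 36/6 = 6; σ²_Task 2 = ((19−1)/6)² = 9.000
te_Task 3 = (5 + 4·6 + 7)/6 = 36/6 = 6; σ²_Task 3 = ((7−5)/6)² = 0.111
te_Task 4 = (1 + 4·5 + 9)/6 = 30/6 = 5; σ²_Task 4 = ((9−1)/6)² = 1.778
te_Task 5 = (1 + 4·6 + 11)/6 = 36/6 = 6; σ²_Task 5 = ((11−1)/6)² = 2.778
te_Task 6 = (2 + 4·6 + 16)/6 = 42/6 = 7; σ²_Task 6 = ((16−2)/6)² = 5.444
te_Task 7 = (1 + 4·2 + 3)/6 = 12/6 = 2; σ²_Task 7 = ((3−1)/6)² = 0.111
te_Task 8 = (5 + 4·11 + 17)/6 = 66/6 = 11; σ²_Task 8 = ((17−5)/6)² = 4.000
te_Task 9 = (6 + 4·11 + 16)/6 = 66/6 = 11; σ²_Task 9 = ((16−6)/6)² = 2.778
te_Task 10 = (10 + 4·11 + 24)/6 = 78/6 = 13; σ²_Task 10 = ((24−10)/6)² = 5.444

Forward pass:
ES_Task 1 = 0; EF_Task 1 = 8
ES_Task 2 = 0; EF_Task 2 = 6
ES_Task 3 = 0; EF_Task 3 = 6
ES_Task 4 = 0; EF_Task 4 = 5
ES_Task 5 = 0; EF_Task 5 = 6
ES_Task 6 = 8; EF_Task 6 = 8+7 = 15
ES_Task 7 = max(EF_Task 5=6, EF_Task 6=15) = 15; EF_Task 7 = 15+2 = 17
ES_Task 8 = 15; EF_Task 8 = 15+11 = 26
ES_Task 9 = max(EF_Task 1=8, EF_Task 2=6) = 8; EF_Task 9 = 8+11 = 19
ES_Task 10 = max(EF_Task 2=6, EF_Task 3=6, EF_Task 4=5, EF_Task 7=17, EF_Task 8=26, EF_Task 9=19) = 26; EF_Task 10 = 26+13 = 39
Expected project duration μ = 39 days. Critical path: Task 1 → Task 6 → Task 8 → Task 10.

Variance along critical path = 7.111 + 5.444 + 4.000 + 5.444 = 22.000; σ = 4.690 days.
D = μ + z·σ = 39 + 1.036·4.690 = 43.9 days

43.9 days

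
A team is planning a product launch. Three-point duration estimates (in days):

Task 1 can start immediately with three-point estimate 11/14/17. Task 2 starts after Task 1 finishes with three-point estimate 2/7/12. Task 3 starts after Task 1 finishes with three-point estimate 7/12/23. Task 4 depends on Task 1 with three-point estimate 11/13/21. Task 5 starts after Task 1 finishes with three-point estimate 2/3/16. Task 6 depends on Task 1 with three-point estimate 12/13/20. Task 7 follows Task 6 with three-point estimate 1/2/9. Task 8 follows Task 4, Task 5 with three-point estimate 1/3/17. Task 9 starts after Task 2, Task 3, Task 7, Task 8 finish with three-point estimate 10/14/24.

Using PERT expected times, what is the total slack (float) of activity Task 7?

2 days

te_Task 1 = (11 + 4·14 + 17)/6 = 84/6 = 14
te_Task 2 = (2 + 4·7 + 12)/6 = 42/6 = 7
te_Task 3 = (7 + 4·12 + 23)/6 = 78/6 = 13
te_Task 4 = (11 + 4·13 + 21)/6 = 84/6 = 14
te_Task 5 = (2 + 4·3 + 16)/6 = 30/6 = 5
te_Task 6 = (12 + 4·13 + 20)/6 = 84/6 = 14
te_Task 7 = (1 + 4·2 + 9)/6 = 18/6 = 3
te_Task 8 = (1 + 4·3 + 17)/6 = 30/6 = 5
te_Task 9 = (10 + 4·14 + 24)/6 = 90/6 = 15

Forward pass:
ES_Task 1 = 0; EF_Task 1 = 14
ES_Task 2 = 14; EF_Task 2 = 14+7 = 21
ES_Task 3 = 14; EF_Task 3 = 14+13 = 27
ES_Task 4 = 14; EF_Task 4 = 14+14 = 28
ES_Task 5 = 14; EF_Task 5 = 14+5 = 19
ES_Task 6 = 14; EF_Task 6 = 14+14 = 28
ES_Task 7 = 28; EF_Task 7 = 28+3 = 31
ES_Task 8 = max(EF_Task 4=28, EF_Task 5=19) = 28; EF_Task 8 = 28+5 = 33
ES_Task 9 = max(EF_Task 2=21, EF_Task 3=27, EF_Task 7=31, EF_Task 8=33) = 33; EF_Task 9 = 33+15 = 48
Expected project duration μ = 48 days. Critical path: Task 1 → Task 4 → Task 8 → Task 9.

Backward pass:
LF_Task 9 = 48; LS_Task 9 = 48−15 = 33
LF_Task 8 = LS_Task 9 = 33; LS_Task 8 = 33−5 = 28
LF_Task 7 = LS_Task 9 = 33; LS_Task 7 = 33−3 = 30
LF_Task 6 = LS_Task 7 = 30; LS_Task 6 = 30−14 = 16
LF_Task 5 = LS_Task 8 = 28; LS_Task 5 = 28−5 = 23
LF_Task 4 = LS_Task 8 = 28; LS_Task 4 = 28−14 = 14
LF_Task 3 = LS_Task 9 = 33; LS_Task 3 = 33−13 = 20
LF_Task 2 = LS_Task 9 = 33; LS_Task 2 = 33−7 = 26
LF_Task 1 = min(LS_Task 2=26, LS_Task 3=20, LS_Task 4=14, LS_Task 5=23, LS_Task 6=16) = 14; LS_Task 1 = 14−14 = 0
Slack_Task 7 = LS_Task 7 − ES_Task 7 = 30 − 28 = 2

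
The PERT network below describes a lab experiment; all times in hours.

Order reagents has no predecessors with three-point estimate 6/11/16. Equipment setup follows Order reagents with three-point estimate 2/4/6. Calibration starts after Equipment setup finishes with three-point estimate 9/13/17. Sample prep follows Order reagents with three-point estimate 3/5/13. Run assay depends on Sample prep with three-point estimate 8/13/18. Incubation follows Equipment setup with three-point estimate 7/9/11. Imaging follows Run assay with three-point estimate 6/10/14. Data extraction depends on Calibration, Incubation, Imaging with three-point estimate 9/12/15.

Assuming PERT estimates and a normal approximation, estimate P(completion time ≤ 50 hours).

0.274

te_Order reagents = (6 + 4·11 + 16)/6 = 66/6 = 11; σ²_Order reagents = ((16−6)/6)² = 2.778
te_Equipment setup = (2 + 4·4 + 6)/6 = 24/6 = 4; σ²_Equipment setup = ((6−2)/6)² = 0.444
te_Calibration = (9 + 4·13 + 17)/6 = 78/6 = 13; σ²_Calibration = ((17−9)/6)² = 1.778
te_Sample prep = (3 + 4·5 + 13)/6 = 36/6 = 6; σ²_Sample prep = ((13−3)/6)² = 2.778
te_Run assay = (8 + 4·13 + 18)/6 = 78/6 = 13; σ²_Run assay = ((18−8)/6)² = 2.778
te_Incubation = (7 + 4·9 + 11)/6 = 54/6 = 9; σ²_Incubation = ((11−7)/6)² = 0.444
te_Imaging = (6 + 4·10 + 14)/6 = 60/6 = 10; σ²_Imaging = ((14−6)/6)² = 1.778
te_Data extraction = (9 + 4·12 + 15)/6 = 72/6 = 12; σ²_Data extraction = ((15−9)/6)² = 1.000

Forward pass:
ES_Order reagents = 0; EF_Order reagents = 11
ES_Equipment setup = 11; EF_Equipment setup = 11+4 = 15
ES_Calibration = 15; EF_Calibration = 15+13 = 28
ES_Sample prep = 11; EF_Sample prep = 11+6 = 17
ES_Run assay = 17; EF_Run assay = 17+13 = 30
ES_Incubation = 15; EF_Incubation = 15+9 = 24
ES_Imaging = 30; EF_Imaging = 30+10 = 40
ES_Data extraction = max(EF_Calibration=28, EF_Incubation=24, EF_Imaging=40) = 40; EF_Data extraction = 40+12 = 52
Expected project duration μ = 52 hours. Critical path: Order reagents → Sample prep → Run assay → Imaging → Data extraction.

Variance along critical path = 2.778 + 2.778 + 2.778 + 1.778 + 1.000 = 11.111; σ = √11.111 = 3.333 hours.
Z = (50 − 52) / 3.333 = -0.600
P(T ≤ 50) = Φ(-0.600) ≈ 0.274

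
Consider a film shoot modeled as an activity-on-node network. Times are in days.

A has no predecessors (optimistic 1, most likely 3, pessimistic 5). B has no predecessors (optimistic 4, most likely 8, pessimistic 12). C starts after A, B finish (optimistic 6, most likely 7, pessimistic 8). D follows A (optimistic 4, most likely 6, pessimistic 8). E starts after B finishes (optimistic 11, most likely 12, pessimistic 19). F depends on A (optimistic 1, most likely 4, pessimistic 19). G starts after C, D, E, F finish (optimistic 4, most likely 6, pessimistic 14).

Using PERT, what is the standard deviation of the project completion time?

te_A = (1 + 4·3 + 5)/6 = 18/6 = 3; σ²_A = ((5−1)/6)² = 0.444
te_B = (4 + 4·8 + 12)/6 = 48/6 = 8; σ²_B = ((12−4)/6)² = 1.778
te_C = (6 + 4·7 + 8)/6 = 42/6 = 7; σ²_C = ((8−6)/6)² = 0.111
te_D = (4 + 4·6 + 8)/6 = 36/6 = 6; σ²_D = ((8−4)/6)² = 0.444
te_E = (11 + 4·12 + 19)/6 = 78/6 = 13; σ²_E = ((19−11)/6)² = 1.778
te_F = (1 + 4·4 + 19)/6 = 36/6 = 6; σ²_F = ((19−1)/6)² = 9.000
te_G = (4 + 4·6 + 14)/6 = 42/6 = 7; σ²_G = ((14−4)/6)² = 2.778

Forward pass:
ES_A = 0; EF_A = 3
ES_B = 0; EF_B = 8
ES_C = max(EF_A=3, EF_B=8) = 8; EF_C = 8+7 = 15
ES_D = 3; EF_D = 3+6 = 9
ES_E = 8; EF_E = 8+13 = 21
ES_F = 3; EF_F = 3+6 = 9
ES_G = max(EF_C=15, EF_D=9, EF_E=21, EF_F=9) = 21; EF_G = 21+7 = 28
Expected project duration μ = 28 days. Critical path: B → E → G.

Variance along critical path = 1.778 + 1.778 + 2.778 = 6.333
σ = √6.333 = 2.517 days

2.52 days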